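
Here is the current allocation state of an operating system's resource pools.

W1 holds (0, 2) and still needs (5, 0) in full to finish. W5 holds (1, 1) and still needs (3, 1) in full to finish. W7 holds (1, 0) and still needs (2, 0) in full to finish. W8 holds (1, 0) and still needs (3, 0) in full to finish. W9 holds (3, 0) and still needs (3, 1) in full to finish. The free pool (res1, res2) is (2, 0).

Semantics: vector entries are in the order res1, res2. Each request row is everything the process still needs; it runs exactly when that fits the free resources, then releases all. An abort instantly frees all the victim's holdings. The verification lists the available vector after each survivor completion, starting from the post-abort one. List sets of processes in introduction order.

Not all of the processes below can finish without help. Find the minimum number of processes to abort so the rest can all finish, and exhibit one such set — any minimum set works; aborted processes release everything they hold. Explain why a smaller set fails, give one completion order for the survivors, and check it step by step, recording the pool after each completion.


Abort W1.
Key observation: the returned (0, 2) from W1 is what brings W5 — unrunnable before, under any order — into play at step 2.
Why nothing smaller works: aborting no one leaves the state deadlocked as given.
Survivors finish in the order: W7, W5, W9, W8. Walking it through (pool after the aborts first):
  pool = (2, 2)
  W7 needs (2, 0) <= (2, 2) -> finishes; pool += (1, 0) = (3, 2)
  W5 needs (3, 1) <= (3, 2) -> finishes; pool += (1, 1) = (4, 3)
  W9 needs (3, 1) <= (4, 3) -> finishes; pool += (3, 0) = (7, 3)
  W8 needs (3, 0) <= (7, 3) -> finishes; pool += (1, 0) = (8, 3)


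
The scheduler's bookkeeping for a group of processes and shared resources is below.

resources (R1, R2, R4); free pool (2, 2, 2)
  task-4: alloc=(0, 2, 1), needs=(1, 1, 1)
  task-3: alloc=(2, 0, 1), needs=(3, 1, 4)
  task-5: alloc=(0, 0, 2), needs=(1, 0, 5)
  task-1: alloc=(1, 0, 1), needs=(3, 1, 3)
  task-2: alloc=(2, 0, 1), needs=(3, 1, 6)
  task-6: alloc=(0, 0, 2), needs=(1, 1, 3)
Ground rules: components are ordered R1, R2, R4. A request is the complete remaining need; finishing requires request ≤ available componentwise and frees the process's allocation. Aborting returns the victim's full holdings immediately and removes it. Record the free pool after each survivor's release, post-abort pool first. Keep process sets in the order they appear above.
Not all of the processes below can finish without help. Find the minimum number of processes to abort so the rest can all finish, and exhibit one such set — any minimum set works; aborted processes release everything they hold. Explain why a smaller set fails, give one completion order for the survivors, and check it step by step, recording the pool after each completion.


Minimum abort set: task-3.
Key observation: the returned (2, 0, 1) from task-3 is what brings task-1 — unrunnable before, under any order — into play at step 1.
Minimality: the empty abort set fails — the state is deadlocked as it stands.
Survivors finish in the order: task-1, task-6, task-2, task-4, task-5. Check, step by step (pool after the aborts first):
  pool = (4, 2, 3)
  task-1 needs (3, 1, 3) <= (4, 2, 3) -> finishes; pool += (1, 0, 1) = (5, 2, 4)
  task-6 needs (1, 1, 3) <= (5, 2, 4) -> finishes; pool += (0, 0, 2) = (5, 2, 6)
  task-2 needs (3, 1, 6) <= (5, 2, 6) -> finishes; pool += (2, 0, 1) = (7, 2, 7)
  task-4 needs (1, 1, 1) <= (7, 2, 7) -> finishes; pool += (0, 2, 1) = (7, 4, 8)
  task-5 needs (1, 0, 5) <= (7, 4, 8) -> finishes; pool += (0, 0, 2) = (7, 4, 10)


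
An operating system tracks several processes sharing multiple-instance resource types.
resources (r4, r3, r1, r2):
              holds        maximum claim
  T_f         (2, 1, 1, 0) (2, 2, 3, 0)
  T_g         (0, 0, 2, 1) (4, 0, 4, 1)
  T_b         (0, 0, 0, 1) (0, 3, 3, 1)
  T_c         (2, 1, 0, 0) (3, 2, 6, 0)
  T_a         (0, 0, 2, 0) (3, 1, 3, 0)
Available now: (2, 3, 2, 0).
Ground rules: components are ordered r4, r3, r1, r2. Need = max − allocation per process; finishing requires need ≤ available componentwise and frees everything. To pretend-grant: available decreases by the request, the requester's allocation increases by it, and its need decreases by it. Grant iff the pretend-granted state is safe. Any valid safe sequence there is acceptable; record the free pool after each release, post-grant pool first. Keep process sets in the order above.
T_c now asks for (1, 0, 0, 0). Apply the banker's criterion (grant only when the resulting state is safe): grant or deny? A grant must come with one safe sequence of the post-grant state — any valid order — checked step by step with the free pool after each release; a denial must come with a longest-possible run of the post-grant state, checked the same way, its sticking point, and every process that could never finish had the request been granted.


DENY. Granting would leave the state unsafe.
Key observation: after T_f, T_b, T_a the pool peaks at (3, 4, 5, 1), and each blocked process is short somewhere: T_g on r4; T_c on r1.
Pretend the grant happened; the run T_f, T_b, T_a goes as far as possible. Walking it through:
  pool = (1, 3, 2, 0)
  T_f needs (0, 1, 2, 0) <= (1, 3, 2, 0) -> finishes; pool += (2, 1, 1, 0) = (3, 4, 3, 0)
  T_b needs (0, 3, 3, 0) <= (3, 4, 3, 0) -> finishes; pool += (0, 0, 0, 1) = (3, 4, 3, 1)
  T_a needs (3, 1, 1, 0) <= (3, 4, 3, 1) -> finishes; pool += (0, 0, 2, 0) = (3, 4, 5, 1)
  blocked: T_g wants (4, 0, 2, 0), pool (3, 4, 5, 1) — not enough r4
  blocked: T_c wants (0, 1, 6, 0), pool (3, 4, 5, 1) — not enough r1
Post-grant, the permanently blocked set is T_g and T_c.


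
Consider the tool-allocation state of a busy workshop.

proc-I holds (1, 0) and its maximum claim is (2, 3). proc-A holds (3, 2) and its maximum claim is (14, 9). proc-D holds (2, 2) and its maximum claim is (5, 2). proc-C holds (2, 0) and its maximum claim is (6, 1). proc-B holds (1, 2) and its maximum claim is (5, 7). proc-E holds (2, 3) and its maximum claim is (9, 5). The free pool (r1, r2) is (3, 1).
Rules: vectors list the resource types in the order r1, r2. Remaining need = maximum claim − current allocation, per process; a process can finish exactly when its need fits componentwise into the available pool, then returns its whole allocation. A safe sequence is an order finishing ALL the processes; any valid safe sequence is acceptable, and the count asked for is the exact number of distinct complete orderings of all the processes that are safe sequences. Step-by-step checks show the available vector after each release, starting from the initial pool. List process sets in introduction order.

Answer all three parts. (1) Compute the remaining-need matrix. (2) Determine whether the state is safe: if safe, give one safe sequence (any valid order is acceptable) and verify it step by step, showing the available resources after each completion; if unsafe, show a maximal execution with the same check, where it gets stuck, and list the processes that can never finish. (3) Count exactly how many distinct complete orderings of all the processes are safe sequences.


(1) Need matrix, components ordered r1, r2:
  proc-I: (1, 3)
  proc-A: (11, 7)
  proc-D: (3, 0)
  proc-C: (4, 1)
  proc-B: (4, 5)
  proc-E: (7, 2)
(2) The state is SAFE; one workable sequence: proc-D, proc-C, proc-I, proc-E, proc-B, proc-A.
Key observation: proc-D is the earliest step where a requested resource binds exactly: need (3, 0), pool (3, 1) at its turn.
Check, step by step:
  pool = (3, 1)
  run proc-D (needs (3, 0), free (3, 1)); after release of (2, 2) the pool is (5, 3)
  run proc-C (needs (4, 1), free (5, 3)); after release of (2, 0) the pool is (7, 3)
  run proc-I (needs (1, 3), free (7, 3)); after release of (1, 0) the pool is (8, 3)
  run proc-E (needs (7, 2), free (8, 3)); after release of (2, 3) the pool is (10, 6)
  run proc-B (needs (4, 5), free (10, 6)); after release of (1, 2) the pool is (11, 8)
  run proc-A (needs (11, 7), free (11, 8)); after release of (3, 2) the pool is (14, 10)
(3) The exact count: 4 of the possible complete orderings are safe sequences.


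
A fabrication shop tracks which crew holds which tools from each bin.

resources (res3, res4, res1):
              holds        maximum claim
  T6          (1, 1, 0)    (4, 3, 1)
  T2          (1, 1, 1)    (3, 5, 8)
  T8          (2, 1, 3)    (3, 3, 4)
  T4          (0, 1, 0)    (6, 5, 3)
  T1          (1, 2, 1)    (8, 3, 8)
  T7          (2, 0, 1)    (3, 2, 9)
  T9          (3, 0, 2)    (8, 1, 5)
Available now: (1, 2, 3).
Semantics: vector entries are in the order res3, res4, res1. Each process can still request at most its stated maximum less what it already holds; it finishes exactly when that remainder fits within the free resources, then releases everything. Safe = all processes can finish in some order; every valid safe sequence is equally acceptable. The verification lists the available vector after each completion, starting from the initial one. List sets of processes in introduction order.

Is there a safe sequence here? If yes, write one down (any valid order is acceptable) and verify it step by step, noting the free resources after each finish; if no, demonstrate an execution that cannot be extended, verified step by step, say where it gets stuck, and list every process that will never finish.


The state is UNSAFE.
Key observation: after T8, T6 the pool peaks at (4, 4, 6), and each blocked process is short somewhere: T2 on res1; T4 on res3; T1 on res3, res1; T7 on res1; T9 on res3.
Going as far as possible: T8, T6; after that, nothing fits. Check, step by step:
  pool = (1, 2, 3)
  T8 needs (1, 2, 1) <= (1, 2, 3) -> finishes; pool += (2, 1, 3) = (3, 3, 6)
  T6 needs (3, 2, 1) <= (3, 3, 6) -> finishes; pool += (1, 1, 0) = (4, 4, 6)
  T2 still needs (2, 4, 7) but only (4, 4, 6) is free — short on res1
  T4 still needs (6, 4, 3) but only (4, 4, 6) is free — short on res3
  T1 still needs (7, 1, 7) but only (4, 4, 6) is free — short on res3 and res1
  T7 still needs (1, 2, 8) but only (4, 4, 6) is free — short on res1
  T9 still needs (5, 1, 3) but only (4, 4, 6) is free — short on res3
Never able to finish: T2, T4, T1, T7 and T9.


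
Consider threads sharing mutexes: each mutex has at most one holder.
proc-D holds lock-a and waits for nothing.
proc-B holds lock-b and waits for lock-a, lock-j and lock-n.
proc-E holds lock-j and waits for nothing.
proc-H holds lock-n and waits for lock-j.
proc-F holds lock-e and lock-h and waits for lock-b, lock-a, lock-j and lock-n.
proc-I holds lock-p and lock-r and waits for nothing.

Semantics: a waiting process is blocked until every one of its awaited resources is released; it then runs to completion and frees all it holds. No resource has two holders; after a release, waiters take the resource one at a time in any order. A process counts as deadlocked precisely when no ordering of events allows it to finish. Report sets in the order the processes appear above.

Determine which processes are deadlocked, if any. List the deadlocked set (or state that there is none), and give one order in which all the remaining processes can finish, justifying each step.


The deadlocked set is empty.
Key observation: the wait graph is acyclic; completion cascades from the unblocked processes through everyone else.
The rest can finish in the order proc-E, proc-H, proc-D, proc-B, proc-F, proc-I.
Step-by-step check:
  proc-E waits on nothing -> runs at once and releases lock-j
  proc-H: everything it awaited (lock-j) is free; runs, freeing lock-n
  proc-D waits on nothing -> runs at once and releases lock-a
  proc-B: everything it awaited (lock-a, lock-j and lock-n) is free; runs, freeing lock-b
  proc-F: everything it awaited (lock-b, lock-a, lock-j and lock-n) is free; runs, freeing lock-e and lock-h
  proc-I waits on nothing -> runs at once and releases lock-p and lock-r


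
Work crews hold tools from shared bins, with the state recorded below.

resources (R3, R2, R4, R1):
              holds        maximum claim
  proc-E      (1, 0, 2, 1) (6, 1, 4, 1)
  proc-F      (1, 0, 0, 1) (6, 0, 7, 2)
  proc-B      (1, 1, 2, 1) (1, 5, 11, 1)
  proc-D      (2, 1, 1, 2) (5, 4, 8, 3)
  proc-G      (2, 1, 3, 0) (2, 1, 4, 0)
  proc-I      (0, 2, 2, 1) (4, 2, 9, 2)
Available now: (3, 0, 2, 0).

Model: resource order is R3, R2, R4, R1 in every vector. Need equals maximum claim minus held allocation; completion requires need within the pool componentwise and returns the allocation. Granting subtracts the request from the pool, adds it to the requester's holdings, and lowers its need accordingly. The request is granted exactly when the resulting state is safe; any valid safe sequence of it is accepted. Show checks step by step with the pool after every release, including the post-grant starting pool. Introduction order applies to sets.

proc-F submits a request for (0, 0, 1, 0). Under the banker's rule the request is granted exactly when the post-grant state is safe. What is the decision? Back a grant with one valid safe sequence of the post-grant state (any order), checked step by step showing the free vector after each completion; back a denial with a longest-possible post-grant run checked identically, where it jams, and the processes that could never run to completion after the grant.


GRANT — the state after the grant stays safe, e.g. via proc-G, proc-E, proc-F, proc-I, proc-D, proc-B.
Key observation: (3, 0, 1, 0) free after granting still covers proc-G first, and each release covers the next.
Step-by-step check of the post-grant state:
  pool = (3, 0, 1, 0)
  run proc-G (needs (0, 0, 1, 0), free (3, 0, 1, 0)); after release of (2, 1, 3, 0) the pool is (5, 1, 4, 0)
  run proc-E (needs (5, 1, 2, 0), free (5, 1, 4, 0)); after release of (1, 0, 2, 1) the pool is (6, 1, 6, 1)
  run proc-F (needs (5, 0, 6, 1), free (6, 1, 6, 1)); after release of (1, 0, 1, 1) the pool is (7, 1, 7, 2)
  run proc-I (needs (4, 0, 7, 1), free (7, 1, 7, 2)); after release of (0, 2, 2, 1) the pool is (7, 3, 9, 3)
  run proc-D (needs (3, 3, 7, 1), free (7, 3, 9, 3)); after release of (2, 1, 1, 2) the pool is (9, 4, 10, 5)
  run proc-B (needs (0, 4, 9, 0), free (9, 4, 10, 5)); after release of (1, 1, 2, 1) the pool is (10, 5, 12, 6)


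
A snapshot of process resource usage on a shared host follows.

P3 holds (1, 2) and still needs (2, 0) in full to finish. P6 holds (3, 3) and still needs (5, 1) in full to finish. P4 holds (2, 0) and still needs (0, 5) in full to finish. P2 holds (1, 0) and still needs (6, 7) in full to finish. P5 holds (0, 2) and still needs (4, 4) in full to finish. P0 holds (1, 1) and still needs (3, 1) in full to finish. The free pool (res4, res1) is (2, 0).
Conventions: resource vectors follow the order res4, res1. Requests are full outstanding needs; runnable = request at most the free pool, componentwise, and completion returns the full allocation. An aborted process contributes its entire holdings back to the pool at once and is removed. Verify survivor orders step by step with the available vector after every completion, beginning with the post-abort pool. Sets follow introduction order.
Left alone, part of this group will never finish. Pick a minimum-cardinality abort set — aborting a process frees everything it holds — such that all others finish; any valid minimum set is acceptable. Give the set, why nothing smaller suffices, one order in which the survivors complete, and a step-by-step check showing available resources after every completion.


The answer: abort P6.
Key observation: no ordering could ever have run P5 before the abort of P6; with (3, 3) back in the pool it fits at step 2.
No smaller set exists: with zero aborts the deadlock remains.
The survivors complete as P3, P5, P4, P0, P2. Walking it through (starting from the post-abort pool):
  pool = (5, 3)
  P3 needs (2, 0) <= (5, 3) -> finishes; pool += (1, 2) = (6, 5)
  P5 needs (4, 4) <= (6, 5) -> finishes; pool += (0, 2) = (6, 7)
  P4 needs (0, 5) <= (6, 7) -> finishes; pool += (2, 0) = (8, 7)
  P0 needs (3, 1) <= (8, 7) -> finishes; pool += (1, 1) = (9, 8)
  P2 needs (6, 7) <= (9, 8) -> finishes; pool += (1, 0) = (10, 8)


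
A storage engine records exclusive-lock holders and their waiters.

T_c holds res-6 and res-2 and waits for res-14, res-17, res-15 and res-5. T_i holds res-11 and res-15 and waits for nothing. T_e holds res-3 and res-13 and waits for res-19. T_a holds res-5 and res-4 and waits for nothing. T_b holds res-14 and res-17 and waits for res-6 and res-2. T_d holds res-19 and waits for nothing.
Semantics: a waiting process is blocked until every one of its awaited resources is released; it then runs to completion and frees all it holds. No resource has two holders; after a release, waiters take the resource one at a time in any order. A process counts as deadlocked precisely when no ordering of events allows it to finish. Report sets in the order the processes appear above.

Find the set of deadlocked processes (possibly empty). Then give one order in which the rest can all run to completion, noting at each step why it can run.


Deadlocked: T_c and T_b.
Key observation: the loop T_c -> T_b -> T_c blocks itself forever; no other process is dragged down with it.
The rest can finish in the order T_d, T_a, T_e, T_i.
Step-by-step check:
  T_d: no waits; runs immediately, freeing res-19
  T_a: no waits; runs immediately, freeing res-5 and res-4
  T_e waits on res-19 — all released -> runs and releases res-3 and res-13
  T_i: no waits; runs immediately, freeing res-11 and res-15


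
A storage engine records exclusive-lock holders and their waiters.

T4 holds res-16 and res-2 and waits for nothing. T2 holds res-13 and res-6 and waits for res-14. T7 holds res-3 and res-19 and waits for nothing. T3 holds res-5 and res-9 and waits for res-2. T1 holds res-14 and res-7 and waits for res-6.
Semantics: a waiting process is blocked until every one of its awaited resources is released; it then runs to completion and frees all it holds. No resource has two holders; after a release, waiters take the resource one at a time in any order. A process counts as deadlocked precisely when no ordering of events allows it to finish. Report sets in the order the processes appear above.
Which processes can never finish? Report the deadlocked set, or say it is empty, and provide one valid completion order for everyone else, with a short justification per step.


Deadlocked set: T2 and T1.
Key observation: the wait chain closes on itself along T2 -> T1 -> T2; no other process is dragged down with it.
One completion order for the rest: T4, T7, T3.
Check, step by step:
  run T4 (it waits on nothing); releases res-16 and res-2
  run T7 (it waits on nothing); releases res-3 and res-19
  T3 waits on res-2 — all released -> runs and releases res-5 and res-9


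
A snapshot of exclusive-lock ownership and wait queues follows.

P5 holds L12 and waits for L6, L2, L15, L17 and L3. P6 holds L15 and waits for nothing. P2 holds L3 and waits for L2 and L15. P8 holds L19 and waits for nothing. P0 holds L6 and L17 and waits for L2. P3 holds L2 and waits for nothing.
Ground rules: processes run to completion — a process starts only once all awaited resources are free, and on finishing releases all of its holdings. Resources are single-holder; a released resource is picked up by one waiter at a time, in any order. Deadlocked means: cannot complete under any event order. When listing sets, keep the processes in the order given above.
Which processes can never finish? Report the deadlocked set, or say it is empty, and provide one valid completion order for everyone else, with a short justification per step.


No process is deadlocked.
Key observation: all waits point, directly or indirectly, at processes that can finish, so nothing is permanently blocked.
A valid finishing order for the others: P3, P0, P6, P2, P8, P5.
Verifying each step:
  P3 waits on nothing -> runs at once and releases L2
  P0 waits on L2 — all released -> runs and releases L6 and L17
  P6 waits on nothing -> runs at once and releases L15
  P2 waits on L2 and L15 — all released -> runs and releases L3
  P8 waits on nothing -> runs at once and releases L19
  P5 waits on L6, L2, L15, L17 and L3 — all released -> runs and releases L12


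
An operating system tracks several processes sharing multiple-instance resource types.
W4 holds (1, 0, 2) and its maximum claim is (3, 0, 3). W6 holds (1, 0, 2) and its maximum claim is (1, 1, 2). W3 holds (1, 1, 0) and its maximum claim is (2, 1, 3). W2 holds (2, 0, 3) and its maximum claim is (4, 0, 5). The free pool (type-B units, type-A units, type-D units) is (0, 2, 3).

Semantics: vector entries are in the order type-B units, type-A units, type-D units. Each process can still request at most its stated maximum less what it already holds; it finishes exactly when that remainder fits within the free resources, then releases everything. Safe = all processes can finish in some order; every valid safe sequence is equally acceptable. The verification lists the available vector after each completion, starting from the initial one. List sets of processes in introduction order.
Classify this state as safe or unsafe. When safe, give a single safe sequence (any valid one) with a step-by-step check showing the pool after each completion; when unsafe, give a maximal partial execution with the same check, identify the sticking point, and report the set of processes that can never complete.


The state is SAFE; one workable sequence: W6, W3, W2, W4.
Key observation: W3 is the earliest step where a requested resource binds exactly: need (1, 0, 3), pool (1, 2, 5) at its turn.
Step-by-step check:
  pool = (0, 2, 3)
  run W6 (needs (0, 1, 0), free (0, 2, 3)); after release of (1, 0, 2) the pool is (1, 2, 5)
  run W3 (needs (1, 0, 3), free (1, 2, 5)); after release of (1, 1, 0) the pool is (2, 3, 5)
  run W2 (needs (2, 0, 2), free (2, 3, 5)); after release of (2, 0, 3) the pool is (4, 3, 8)
  run W4 (needs (2, 0, 1), free (4, 3, 8)); after release of (1, 0, 2) the pool is (5, 3, 10)


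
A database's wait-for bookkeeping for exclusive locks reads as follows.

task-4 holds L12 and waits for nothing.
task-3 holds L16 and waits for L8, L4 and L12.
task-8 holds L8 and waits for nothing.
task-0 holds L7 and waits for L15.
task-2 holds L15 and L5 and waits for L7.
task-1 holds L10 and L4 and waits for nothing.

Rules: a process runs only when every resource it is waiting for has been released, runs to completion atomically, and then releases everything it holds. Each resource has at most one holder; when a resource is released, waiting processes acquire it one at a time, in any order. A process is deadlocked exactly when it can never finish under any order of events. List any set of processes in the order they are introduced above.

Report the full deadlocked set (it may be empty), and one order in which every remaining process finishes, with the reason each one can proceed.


Deadlocked set: task-0 and task-2.
Key observation: the cycle task-0 -> task-2 -> task-0 can never break — each member waits on the next; no other process is dragged down with it.
The rest can finish in the order task-1, task-4, task-8, task-3.
Step-by-step check:
  run task-1 (it waits on nothing); releases L10 and L4
  run task-4 (it waits on nothing); releases L12
  run task-8 (it waits on nothing); releases L8
  run task-3 (all its waits — L8, L4 and L12 — are resolved); releases L16


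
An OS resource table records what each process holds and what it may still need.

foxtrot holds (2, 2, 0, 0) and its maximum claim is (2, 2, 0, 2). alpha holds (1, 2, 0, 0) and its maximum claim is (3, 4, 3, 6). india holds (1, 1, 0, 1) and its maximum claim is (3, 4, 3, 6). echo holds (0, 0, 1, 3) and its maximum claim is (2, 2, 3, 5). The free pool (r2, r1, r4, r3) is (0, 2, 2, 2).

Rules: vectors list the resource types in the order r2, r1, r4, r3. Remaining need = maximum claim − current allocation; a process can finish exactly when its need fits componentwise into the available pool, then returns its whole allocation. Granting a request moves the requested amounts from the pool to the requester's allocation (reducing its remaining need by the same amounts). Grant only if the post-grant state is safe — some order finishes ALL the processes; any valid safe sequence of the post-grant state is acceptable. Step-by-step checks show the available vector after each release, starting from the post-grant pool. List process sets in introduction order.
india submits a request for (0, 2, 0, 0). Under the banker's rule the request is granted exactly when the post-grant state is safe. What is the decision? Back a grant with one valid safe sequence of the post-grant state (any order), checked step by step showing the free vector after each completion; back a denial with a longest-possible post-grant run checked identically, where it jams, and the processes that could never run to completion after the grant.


GRANT: granting preserves safety; a valid post-grant sequence is foxtrot, echo, india, alpha.
Key observation: even at the reduced pool (0, 0, 2, 2), foxtrot fits immediately, so safety survives the grant.
Step-by-step check of the post-grant state:
  pool = (0, 0, 2, 2)
  foxtrot needs (0, 0, 0, 2) <= (0, 0, 2, 2) -> finishes; pool += (2, 2, 0, 0) = (2, 2, 2, 2)
  echo needs (2, 2, 2, 2) <= (2, 2, 2, 2) -> finishes; pool += (0, 0, 1, 3) = (2, 2, 3, 5)
  india needs (2, 1, 3, 5) <= (2, 2, 3, 5) -> finishes; pool += (1, 3, 0, 1) = (3, 5, 3, 6)
  alpha needs (2, 2, 3, 6) <= (3, 5, 3, 6) -> finishes; pool += (1, 2, 0, 0) = (4, 7, 3, 6)


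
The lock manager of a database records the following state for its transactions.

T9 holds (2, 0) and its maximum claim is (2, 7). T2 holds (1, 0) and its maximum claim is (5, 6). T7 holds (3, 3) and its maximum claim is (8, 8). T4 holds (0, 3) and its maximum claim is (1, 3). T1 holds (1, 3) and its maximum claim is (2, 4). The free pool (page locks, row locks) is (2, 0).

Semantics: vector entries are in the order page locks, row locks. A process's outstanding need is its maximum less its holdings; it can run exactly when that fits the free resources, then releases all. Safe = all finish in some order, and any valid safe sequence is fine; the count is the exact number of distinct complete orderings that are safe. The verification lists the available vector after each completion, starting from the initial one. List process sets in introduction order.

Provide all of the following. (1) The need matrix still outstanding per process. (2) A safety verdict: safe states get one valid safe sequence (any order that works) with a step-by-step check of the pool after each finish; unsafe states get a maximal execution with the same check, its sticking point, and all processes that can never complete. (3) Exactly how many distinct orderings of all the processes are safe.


(1) Need matrix, components ordered page locks, row locks:
  T9: (0, 7)
  T2: (4, 6)
  T7: (5, 5)
  T4: (1, 0)
  T1: (1, 1)
(2) UNSAFE — no complete ordering exists.
Key observation: after T4, T1 the pool peaks at (3, 6), and each blocked process is short somewhere: T9 on row locks; T2 on page locks; T7 on page locks.
A maximal execution: T4, T1 — then nothing else fits. Check, step by step:
  pool = (2, 0)
  T4 needs (1, 0) <= (2, 0) -> finishes; pool += (0, 3) = (2, 3)
  T1 needs (1, 1) <= (2, 3) -> finishes; pool += (1, 3) = (3, 6)
  blocked: T9 wants (0, 7), pool (3, 6) — not enough row locks
  blocked: T2 wants (4, 6), pool (3, 6) — not enough page locks
  blocked: T7 wants (5, 5), pool (3, 6) — not enough page locks
Permanently blocked: T9, T2 and T7.
(3) Precisely 0 of the possible complete orderings are safe sequences.


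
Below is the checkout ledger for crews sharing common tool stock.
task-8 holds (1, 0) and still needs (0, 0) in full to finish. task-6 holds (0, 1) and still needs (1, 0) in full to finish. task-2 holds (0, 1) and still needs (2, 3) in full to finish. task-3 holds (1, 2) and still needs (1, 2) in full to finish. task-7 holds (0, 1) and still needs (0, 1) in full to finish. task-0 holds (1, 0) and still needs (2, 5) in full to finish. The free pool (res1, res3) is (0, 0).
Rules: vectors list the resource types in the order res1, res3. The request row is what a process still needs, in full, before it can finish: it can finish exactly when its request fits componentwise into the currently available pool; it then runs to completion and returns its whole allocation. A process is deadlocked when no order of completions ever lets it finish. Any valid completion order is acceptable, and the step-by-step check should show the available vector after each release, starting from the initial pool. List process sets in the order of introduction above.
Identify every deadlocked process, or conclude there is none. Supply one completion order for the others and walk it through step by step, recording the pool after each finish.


The deadlocked set is empty.
Key observation: beginning at task-8, releases accumulate fast enough that every process eventually fits.
A valid finishing order for the others: task-8, task-6, task-7, task-3, task-2, task-0. Check, step by step:
  pool = (0, 0)
  task-8 needs (0, 0) <= (0, 0) -> finishes; pool += (1, 0) = (1, 0)
  task-6 needs (1, 0) <= (1, 0) -> finishes; pool += (0, 1) = (1, 1)
  task-7 needs (0, 1) <= (1, 1) -> finishes; pool += (0, 1) = (1, 2)
  task-3 needs (1, 2) <= (1, 2) -> finishes; pool += (1, 2) = (2, 4)
  task-2 needs (2, 3) <= (2, 4) -> finishes; pool += (0, 1) = (2, 5)
  task-0 needs (2, 5) <= (2, 5) -> finishes; pool += (1, 0) = (3, 5)


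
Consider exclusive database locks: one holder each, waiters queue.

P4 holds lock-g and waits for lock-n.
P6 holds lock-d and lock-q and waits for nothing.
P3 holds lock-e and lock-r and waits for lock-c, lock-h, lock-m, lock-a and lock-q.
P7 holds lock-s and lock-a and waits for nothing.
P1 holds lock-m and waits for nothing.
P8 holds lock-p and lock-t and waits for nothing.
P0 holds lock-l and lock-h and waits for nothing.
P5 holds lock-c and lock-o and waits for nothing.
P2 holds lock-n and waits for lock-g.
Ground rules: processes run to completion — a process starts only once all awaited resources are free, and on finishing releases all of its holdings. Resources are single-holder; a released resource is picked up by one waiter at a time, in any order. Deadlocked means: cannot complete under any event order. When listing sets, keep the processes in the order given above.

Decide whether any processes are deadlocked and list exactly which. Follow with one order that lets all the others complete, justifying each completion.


Deadlocked set: P4 and P2.
Key observation: along P4 -> P2 -> P4, each member waits on what the next one holds — a deadlock; no other process is dragged down with it.
The rest can finish in the order P7, P1, P8, P6, P5, P0, P3.
Check, step by step:
  P7: no waits; runs immediately, freeing lock-s and lock-a
  P1: no waits; runs immediately, freeing lock-m
  P8: no waits; runs immediately, freeing lock-p and lock-t
  P6: no waits; runs immediately, freeing lock-d and lock-q
  P5: no waits; runs immediately, freeing lock-c and lock-o
  P0: no waits; runs immediately, freeing lock-l and lock-h
  P3 waits on lock-c, lock-h, lock-m, lock-a and lock-q — all released -> runs and releases lock-e and lock-r


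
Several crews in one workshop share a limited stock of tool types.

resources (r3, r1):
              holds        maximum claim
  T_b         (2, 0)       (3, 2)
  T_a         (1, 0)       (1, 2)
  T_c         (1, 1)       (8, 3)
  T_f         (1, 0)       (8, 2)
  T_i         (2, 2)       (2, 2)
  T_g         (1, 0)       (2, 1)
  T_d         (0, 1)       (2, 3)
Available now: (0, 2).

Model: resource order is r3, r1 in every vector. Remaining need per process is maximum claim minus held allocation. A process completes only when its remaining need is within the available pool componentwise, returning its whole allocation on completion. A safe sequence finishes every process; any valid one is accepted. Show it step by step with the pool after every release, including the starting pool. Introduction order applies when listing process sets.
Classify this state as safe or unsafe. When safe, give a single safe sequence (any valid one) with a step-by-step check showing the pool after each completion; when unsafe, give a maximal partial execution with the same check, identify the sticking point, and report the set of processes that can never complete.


The state is UNSAFE.
Key observation: r3 is the bottleneck — with T_i, T_a, T_g, T_d, T_b done the pool holds (6, 5), short of every remaining need.
A maximal execution: T_i, T_a, T_g, T_d, T_b — then nothing else fits. Check, step by step:
  pool = (0, 2)
  T_i: need (0, 0) fits (0, 2); releases (2, 2), pool now (2, 4)
  T_a: need (0, 2) fits (2, 4); releases (1, 0), pool now (3, 4)
  T_g: need (1, 1) fits (3, 4); releases (1, 0), pool now (4, 4)
  T_d: need (2, 2) fits (4, 4); releases (0, 1), pool now (4, 5)
  T_b: need (1, 2) fits (4, 5); releases (2, 0), pool now (6, 5)
  T_c still needs (7, 2) but only (6, 5) is free — short on r3
  T_f still needs (7, 2) but only (6, 5) is free — short on r3
Permanently blocked: T_c and T_f.


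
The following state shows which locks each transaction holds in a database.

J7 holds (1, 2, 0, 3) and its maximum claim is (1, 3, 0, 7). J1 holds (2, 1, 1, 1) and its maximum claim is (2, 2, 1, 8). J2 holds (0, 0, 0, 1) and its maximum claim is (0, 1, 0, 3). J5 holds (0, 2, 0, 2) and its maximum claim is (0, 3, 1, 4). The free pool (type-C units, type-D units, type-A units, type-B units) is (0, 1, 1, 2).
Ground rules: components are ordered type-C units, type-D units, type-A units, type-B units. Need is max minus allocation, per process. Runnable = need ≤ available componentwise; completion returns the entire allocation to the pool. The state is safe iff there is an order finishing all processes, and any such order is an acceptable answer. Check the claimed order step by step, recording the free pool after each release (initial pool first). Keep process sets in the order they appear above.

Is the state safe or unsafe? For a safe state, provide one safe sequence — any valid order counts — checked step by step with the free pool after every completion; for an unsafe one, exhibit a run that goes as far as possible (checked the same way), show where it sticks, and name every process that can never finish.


SAFE. One safe sequence: J5, J7, J2, J1.
Key observation: J5 marks the first exact bind of the order: its need (0, 1, 1, 2) fits the free (0, 1, 1, 2) with zero slack on a requested resource.
Check, step by step:
  pool = (0, 1, 1, 2)
  J5: need (0, 1, 1, 2) fits (0, 1, 1, 2); releases (0, 2, 0, 2), pool now (0, 3, 1, 4)
  J7: need (0, 1, 0, 4) fits (0, 3, 1, 4); releases (1, 2, 0, 3), pool now (1, 5, 1, 7)
  J2: need (0, 1, 0, 2) fits (1, 5, 1, 7); releases (0, 0, 0, 1), pool now (1, 5, 1, 8)
  J1: need (0, 1, 0, 7) fits (1, 5, 1, 8); releases (2, 1, 1, 1), pool now (3, 6, 2, 9)


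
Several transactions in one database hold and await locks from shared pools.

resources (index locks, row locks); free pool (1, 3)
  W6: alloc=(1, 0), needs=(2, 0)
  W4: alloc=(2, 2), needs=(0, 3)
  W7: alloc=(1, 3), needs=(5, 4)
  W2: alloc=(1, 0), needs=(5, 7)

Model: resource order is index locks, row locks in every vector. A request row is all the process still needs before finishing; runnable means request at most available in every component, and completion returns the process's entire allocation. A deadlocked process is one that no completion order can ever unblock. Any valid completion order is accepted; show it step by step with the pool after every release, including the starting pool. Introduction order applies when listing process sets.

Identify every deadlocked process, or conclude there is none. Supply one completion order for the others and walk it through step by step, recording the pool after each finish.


The deadlocked set is W7 and W2.
Key observation: even finishing W4, W6 leaves just (4, 5) free — too little index locks for any of the remaining processes.
The rest can finish in the order W4, W6. Verifying each step:
  pool = (1, 3)
  W4 needs (0, 3) <= (1, 3) -> finishes; pool += (2, 2) = (3, 5)
  W6 needs (2, 0) <= (3, 5) -> finishes; pool += (1, 0) = (4, 5)
The stuck group stays short no matter what:
  W7 cannot run: need (5, 4) vs free (4, 5) (insufficient index locks)
  W2 cannot run: need (5, 7) vs free (4, 5) (insufficient index locks and row locks)


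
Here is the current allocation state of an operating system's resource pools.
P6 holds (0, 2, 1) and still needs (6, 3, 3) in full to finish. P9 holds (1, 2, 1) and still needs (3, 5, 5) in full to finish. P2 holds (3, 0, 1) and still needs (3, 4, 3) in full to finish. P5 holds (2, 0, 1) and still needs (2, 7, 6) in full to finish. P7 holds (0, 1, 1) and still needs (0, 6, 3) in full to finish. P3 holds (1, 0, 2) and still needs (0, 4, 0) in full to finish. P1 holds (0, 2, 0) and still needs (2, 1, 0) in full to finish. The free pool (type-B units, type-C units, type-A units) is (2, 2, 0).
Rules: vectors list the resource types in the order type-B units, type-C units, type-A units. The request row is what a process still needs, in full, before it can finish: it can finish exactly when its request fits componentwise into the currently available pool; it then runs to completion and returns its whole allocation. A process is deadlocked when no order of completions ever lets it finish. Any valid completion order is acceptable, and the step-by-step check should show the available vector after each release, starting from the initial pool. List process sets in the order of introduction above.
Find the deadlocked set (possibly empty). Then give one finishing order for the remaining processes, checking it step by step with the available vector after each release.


Deadlocked: P6, P9, P2, P5 and P7.
Key observation: even finishing P1, P3 leaves just (3, 4, 2) free — too little type-A units for any of the remaining processes.
A valid finishing order for the others: P1, P3. Walking it through:
  pool = (2, 2, 0)
  run P1 (needs (2, 1, 0), free (2, 2, 0)); after release of (0, 2, 0) the pool is (2, 4, 0)
  run P3 (needs (0, 4, 0), free (2, 4, 0)); after release of (1, 0, 2) the pool is (3, 4, 2)
The blocked processes can never fit:
  P6 cannot run: need (6, 3, 3) vs free (3, 4, 2) (insufficient type-B units and type-A units)
  P9 cannot run: need (3, 5, 5) vs free (3, 4, 2) (insufficient type-C units and type-A units)
  P2 cannot run: need (3, 4, 3) vs free (3, 4, 2) (insufficient type-A units)
  P5 cannot run: need (2, 7, 6) vs free (3, 4, 2) (insufficient type-C units and type-A units)
  P7 cannot run: need (0, 6, 3) vs free (3, 4, 2) (insufficient type-C units and type-A units)


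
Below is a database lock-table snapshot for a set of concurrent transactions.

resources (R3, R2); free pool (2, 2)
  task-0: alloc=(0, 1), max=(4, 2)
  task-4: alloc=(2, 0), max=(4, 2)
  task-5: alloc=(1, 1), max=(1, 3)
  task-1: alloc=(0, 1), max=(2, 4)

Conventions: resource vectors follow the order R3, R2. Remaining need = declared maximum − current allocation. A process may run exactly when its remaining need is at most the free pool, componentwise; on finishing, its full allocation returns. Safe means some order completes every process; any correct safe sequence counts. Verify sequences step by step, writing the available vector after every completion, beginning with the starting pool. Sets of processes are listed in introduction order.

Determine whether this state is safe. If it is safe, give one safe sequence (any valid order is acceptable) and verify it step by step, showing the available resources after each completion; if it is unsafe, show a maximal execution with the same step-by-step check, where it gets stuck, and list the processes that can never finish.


SAFE — a valid safe sequence is task-5, task-4, task-1, task-0.
Key observation: reading the order forward, task-5 is the first process whose need (0, 2) meets the free pool (2, 2) exactly on a resource it requests.
Verifying each step:
  pool = (2, 2)
  task-5 needs (0, 2) <= (2, 2) -> finishes; pool += (1, 1) = (3, 3)
  task-4 needs (2, 2) <= (3, 3) -> finishes; pool += (2, 0) = (5, 3)
  task-1 needs (2, 3) <= (5, 3) -> finishes; pool += (0, 1) = (5, 4)
  task-0 needs (4, 1) <= (5, 4) -> finishes; pool += (0, 1) = (5, 5)
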